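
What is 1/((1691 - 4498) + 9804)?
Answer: 1/6997 ≈ 0.00014292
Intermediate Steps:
1/((1691 - 4498) + 9804) = 1/(-2807 + 9804) = 1/6997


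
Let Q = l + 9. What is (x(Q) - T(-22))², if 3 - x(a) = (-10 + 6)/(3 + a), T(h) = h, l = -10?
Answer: 729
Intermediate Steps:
Q = -1 (Q = -10 + 9 = -1)
x(a) = 3 + 4/(3 + a) (x(a) = 3 - (-10 + 6)/(3 + a) = 3 - (-4)/(3 + a) = 3 + 4/(3 + a))
(x(Q) - T(-22))² = ((13 + 3*(-1))/(3 - 1) - 1*(-22))² = ((13 - 3)/2 + 22)² = ((½)*10 + 22)² = (5 + 22)² = 27² = 729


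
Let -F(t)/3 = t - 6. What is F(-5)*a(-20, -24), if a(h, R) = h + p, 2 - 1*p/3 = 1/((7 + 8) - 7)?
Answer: -3795/8 ≈ -474.38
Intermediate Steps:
F(t) = 18 - 3*t (F(t) = -3*(t - 6) = -3*(-6 + t) = 18 - 3*t)
p = 45/8 (p = 6 - 3/((7 + 8) - 7) = 6 - 3/(15 - 7) = 6 - 3/8 = 45/8 ≈ 5.6250)
a(h, R) = 45/8 + h (a(h, R) = h + 45/8 = 45/8 + h)
F(-5)*a(-20, -24) = (18 - 3*(-5))*(45/8 - 20) = (18 + 15)*(-115/8) = 33*(-115/8) = -3795/8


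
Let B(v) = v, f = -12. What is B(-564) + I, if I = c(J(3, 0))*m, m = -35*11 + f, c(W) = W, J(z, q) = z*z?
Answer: -4137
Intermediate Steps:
J(z, q) = z²
m = -397 (m = -35*11 - 12 = -385 - 12 = -397)
I = -3573 (I = 3²*(-397) = 9*(-397) = -3573)
B(-564) + I = -564 - 3573 = -4137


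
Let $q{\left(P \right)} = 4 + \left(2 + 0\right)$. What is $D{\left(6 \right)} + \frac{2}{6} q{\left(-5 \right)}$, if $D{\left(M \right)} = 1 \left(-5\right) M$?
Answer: $-28$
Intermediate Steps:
$q{\left(P \right)} = 6$ ($q{\left(P \right)} = 4 + 2 = 6$)
$D{\left(M \right)} = - 5 M$
$D{\left(6 \right)} + \frac{2}{6} q{\left(-5 \right)} = \left(-5\right) 6 + \frac{2}{6} \cdot 6 = -30 + 2 \cdot \frac{1}{6} \cdot 6 = -30 + \frac{1}{3} \cdot 6 = -30 + 2 = -28$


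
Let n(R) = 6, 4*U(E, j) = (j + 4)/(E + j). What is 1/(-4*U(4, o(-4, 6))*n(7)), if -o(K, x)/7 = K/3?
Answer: -⅙ ≈ -0.16667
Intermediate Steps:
o(K, x) = -7*K/3
U(E, j) = (4 + j)/(4*(E + j)) (U(E, j) = ((j + 4)/(E + j))/4 = ((4 + j)/(E + j))/4 = (4 + j)/(4*(E + j)))
1/(-4*U(4, o(-4, 6))*n(7)) = 1/(-4*((1 + (-7/3*(-4))/4)/(4 - 7/3*(-4)))*6) = 1/(-4*((1 + (¼)*(28/3))/(4 + 28/3))*6) = 1/(-4*((1 + 7/3)/(40/3))*6) = 1/(-4*((3/40)*(10/3))*6) = 1/(-4*(¼)*6) = 1/(-6) = -⅙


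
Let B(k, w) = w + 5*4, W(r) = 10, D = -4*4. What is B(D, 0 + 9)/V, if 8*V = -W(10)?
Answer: -116/5 ≈ -23.200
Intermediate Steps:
D = -16
B(k, w) = 20 + w (B(k, w) = w + 20 = 20 + w)
V = -5/4 (V = (-1*10)/8 = (⅛)*(-10) = -5/4 ≈ -1.2500)
B(D, 0 + 9)/V = (20 + (0 + 9))/(-5/4) = (20 + 9)*(-⅘) = 29*(-⅘) = -116/5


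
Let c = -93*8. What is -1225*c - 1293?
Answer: 910107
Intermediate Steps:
c = -744
-1225*c - 1293 = -1225*(-744) - 1293 = 911400 - 1293 = 910107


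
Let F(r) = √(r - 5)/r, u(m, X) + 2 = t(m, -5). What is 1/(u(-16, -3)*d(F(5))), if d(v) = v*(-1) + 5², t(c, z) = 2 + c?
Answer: -1/400 ≈ -0.0025000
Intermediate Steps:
u(m, X) = m (u(m, X) = -2 + (2 + m) = m)
F(r) = √(-5 + r)/r
d(v) = 25 - v (d(v) = -v + 25 = 25 - v)
1/(u(-16, -3)*d(F(5))) = 1/(-16*(25 - √(-5 + 5)/5)) = 1/(-16*(25 - √0/5)) = 1/(-16*(25 - 0/5)) = 1/(-16*(25 - 1*0)) = 1/(-16*(25 + 0)) = 1/(-16*25) = 1/(-400) = -1/400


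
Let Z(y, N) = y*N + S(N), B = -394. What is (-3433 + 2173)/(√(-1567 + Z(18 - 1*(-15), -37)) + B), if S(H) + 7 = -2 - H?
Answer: 124110/39499 + 630*I*√690/39499 ≈ 3.1421 + 0.41897*I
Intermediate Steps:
S(H) = -9 - H (S(H) = -7 + (-2 - H) = -9 - H)
Z(y, N) = -9 - N + N*y (Z(y, N) = y*N + (-9 - N) = N*y + (-9 - N) = -9 - N + N*y)
(-3433 + 2173)/(√(-1567 + Z(18 - 1*(-15), -37)) + B) = (-3433 + 2173)/(√(-1567 + (-9 - 1*(-37) - 37*(18 - 1*(-15)))) - 394) = -1260/(√(-1567 + (-9 + 37 - 37*(18 + 15))) - 394) = -1260/(√(-1567 + (-9 + 37 - 37*33)) - 394) = -1260/(√(-1567 + (-9 + 37 - 1221)) - 394) = -1260/(√(-1567 - 1193) - 394) = -1260/(√(-2760) - 394) = -1260/(2*I*√690 - 394) = -1260/(-394 + 2*I*√690)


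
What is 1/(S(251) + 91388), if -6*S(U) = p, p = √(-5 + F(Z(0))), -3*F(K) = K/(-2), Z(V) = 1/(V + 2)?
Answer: 39479616/3607963147067 + 12*I*√177/3607963147067 ≈ 1.0942e-5 + 4.4249e-11*I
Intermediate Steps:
Z(V) = 1/(2 + V)
F(K) = K/6 (F(K) = -K/(3*(-2)) = -K*(-1)/(3*2) = -(-1)*K/6 = K/6)
p = I*√177/6 (p = √(-5 + 1/(6*(2 + 0))) = √(-5 + (⅙)/2) = √(-5 + (⅙)*(½)) = √(-5 + 1/12) = √(-59/12) = I*√177/6 ≈ 2.2174*I)
S(U) = -I*√177/36
1/(S(251) + 91388) = 1/(-I*√177/36 + 91388) = 1/(91388 - I*√177/36)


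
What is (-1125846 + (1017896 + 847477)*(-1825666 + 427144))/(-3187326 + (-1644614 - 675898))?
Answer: 144931461364/305991 ≈ 4.7365e+5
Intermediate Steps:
(-1125846 + (1017896 + 847477)*(-1825666 + 427144))/(-3187326 + (-1644614 - 675898)) = (-1125846 + 1865373*(-1398522))/(-3187326 - 2320512) = (-1125846 - 2608765178706)/(-5507838) = -2608766304552*(-1/5507838) = 144931461364/305991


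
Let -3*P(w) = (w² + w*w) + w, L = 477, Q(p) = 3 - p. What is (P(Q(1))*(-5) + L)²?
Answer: 2193361/9 ≈ 2.4371e+5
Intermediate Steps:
P(w) = -2*w²/3 - w/3 (P(w) = -((w² + w*w) + w)/3 = -((w² + w²) + w)/3 = -(2*w² + w)/3 = -(w + 2*w²)/3 = -2*w²/3 - w/3)
(P(Q(1))*(-5) + L)² = (-(3 - 1*1)*(1 + 2*(3 - 1*1))/3*(-5) + 477)² = (-(3 - 1)*(1 + 2*(3 - 1))/3*(-5) + 477)² = (-⅓*2*(1 + 2*2)*(-5) + 477)² = (-⅓*2*(1 + 4)*(-5) + 477)² = (-⅓*2*5*(-5) + 477)² = (-10/3*(-5) + 477)² = (50/3 + 477)² = (1481/3)² = 2193361/9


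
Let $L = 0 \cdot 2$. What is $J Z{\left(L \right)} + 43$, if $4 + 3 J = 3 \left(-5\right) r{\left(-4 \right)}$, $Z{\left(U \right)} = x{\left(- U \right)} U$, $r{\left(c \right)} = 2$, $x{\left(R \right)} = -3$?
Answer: $43$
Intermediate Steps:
$L = 0$
$Z{\left(U \right)} = - 3 U$
$J = - \frac{34}{3}$ ($J = - \frac{4}{3} + \frac{3 \left(-5\right) 2}{3} = - \frac{4}{3} + \frac{\left(-15\right) 2}{3} = - \frac{4}{3} + \frac{1}{3} \left(-30\right) = - \frac{4}{3} - 10 = - \frac{34}{3} \approx -11.333$)
$J Z{\left(L \right)} + 43 = - \frac{34 \left(\left(-3\right) 0\right)}{3} + 43 = \left(- \frac{34}{3}\right) 0 + 43 = 0 + 43 = 43$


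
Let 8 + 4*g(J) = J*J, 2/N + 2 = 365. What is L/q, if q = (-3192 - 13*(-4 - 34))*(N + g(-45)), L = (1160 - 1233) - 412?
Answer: 352110/987709471 ≈ 0.00035649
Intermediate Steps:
N = 2/363 (N = 2/(-2 + 365) = 2/363 ≈ 0.0055096)
g(J) = -2 + J**2/4 (g(J) = -2 + (J*J)/4 = -2 + J**2/4)
L = -485 (L = -73 - 412 = -485)
q = -987709471/726 (q = (-3192 - 13*(-4 - 34))*(2/363 + (-2 + (1/4)*(-45)**2)) = (-3192 - 13*(-38))*(2/363 + (-2 + (1/4)*2025)) = (-3192 + 494)*(2/363 + (-2 + 2025/4)) = -2698*(2/363 + 2017/4) = -2698*732179/1452 = -987709471/726 ≈ -1.3605e+6)
L/q = -485/(-987709471/726) = -485*(-726/987709471) = 352110/987709471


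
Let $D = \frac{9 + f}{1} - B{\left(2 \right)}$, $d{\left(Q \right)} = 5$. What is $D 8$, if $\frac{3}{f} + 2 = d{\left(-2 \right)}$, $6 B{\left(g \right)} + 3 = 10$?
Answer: $\frac{212}{3} \approx 70.667$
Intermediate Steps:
$B{\left(g \right)} = \frac{7}{6}$ ($B{\left(g \right)} = - \frac{1}{2} + \frac{1}{6} \cdot 10 = - \frac{1}{2} + \frac{5}{3} = \frac{7}{6}$)
$f = 1$ ($f = \frac{3}{-2 + 5} = \frac{3}{3} = 3 \cdot \frac{1}{3} = 1$)
$D = \frac{53}{6}$ ($D = \frac{9 + 1}{1} - \frac{7}{6} = 10 \cdot 1 - \frac{7}{6} = 10 - \frac{7}{6} = \frac{53}{6} \approx 8.8333$)
$D 8 = \frac{53}{6} \cdot 8 = \frac{212}{3}$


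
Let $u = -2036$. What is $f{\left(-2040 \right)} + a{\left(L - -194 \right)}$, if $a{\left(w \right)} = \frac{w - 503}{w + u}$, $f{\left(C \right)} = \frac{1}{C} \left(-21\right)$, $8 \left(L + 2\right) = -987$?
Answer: $\frac{2473173}{10702520} \approx 0.23108$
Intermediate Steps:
$L = - \frac{1003}{8}$ ($L = -2 + \frac{1}{8} \left(-987\right) = -2 - \frac{987}{8} = - \frac{1003}{8} \approx -125.38$)
$f{\left(C \right)} = - \frac{21}{C}$
$a{\left(w \right)} = \frac{-503 + w}{-2036 + w}$ ($a{\left(w \right)} = \frac{w - 503}{w - 2036} = \frac{-503 + w}{-2036 + w}$)
$f{\left(-2040 \right)} + a{\left(L - -194 \right)} = - \frac{21}{-2040} + \frac{-503 - - \frac{549}{8}}{-2036 - - \frac{549}{8}} = \left(-21\right) \left(- \frac{1}{2040}\right) + \frac{-503 + \left(- \frac{1003}{8} + 194\right)}{-2036 + \left(- \frac{1003}{8} + 194\right)} = \frac{7}{680} + \frac{-503 + \frac{549}{8}}{-2036 + \frac{549}{8}} = \frac{7}{680} + \frac{1}{- \frac{15739}{8}} \left(- \frac{3475}{8}\right) = \frac{7}{680} - - \frac{3475}{15739} = \frac{7}{680} + \frac{3475}{15739} = \frac{2473173}{10702520}$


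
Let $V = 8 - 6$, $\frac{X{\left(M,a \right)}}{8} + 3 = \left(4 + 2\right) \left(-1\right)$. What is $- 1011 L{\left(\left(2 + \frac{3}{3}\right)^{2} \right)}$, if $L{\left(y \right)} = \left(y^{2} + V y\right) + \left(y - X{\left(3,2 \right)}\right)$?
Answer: $-181980$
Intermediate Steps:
$X{\left(M,a \right)} = -72$ ($X{\left(M,a \right)} = -24 + 8 \left(4 + 2\right) \left(-1\right) = -24 + 8 \cdot 6 \left(-1\right) = -24 + 8 \left(-6\right) = -24 - 48 = -72$)
$V = 2$
$L{\left(y \right)} = 72 + y^{2} + 3 y$ ($L{\left(y \right)} = \left(y^{2} + 2 y\right) + \left(y - -72\right) = \left(y^{2} + 2 y\right) + \left(y + 72\right) = \left(y^{2} + 2 y\right) + \left(72 + y\right) = 72 + y^{2} + 3 y$)
$- 1011 L{\left(\left(2 + \frac{3}{3}\right)^{2} \right)} = - 1011 \left(72 + \left(\left(2 + \frac{3}{3}\right)^{2}\right)^{2} + 3 \left(2 + \frac{3}{3}\right)^{2}\right) = - 1011 \left(72 + \left(\left(2 + 3 \cdot \frac{1}{3}\right)^{2}\right)^{2} + 3 \left(2 + 3 \cdot \frac{1}{3}\right)^{2}\right) = - 1011 \left(72 + \left(\left(2 + 1\right)^{2}\right)^{2} + 3 \left(2 + 1\right)^{2}\right) = - 1011 \left(72 + \left(3^{2}\right)^{2} + 3 \cdot 3^{2}\right) = - 1011 \left(72 + 9^{2} + 3 \cdot 9\right) = - 1011 \left(72 + 81 + 27\right) = \left(-1011\right) 180 = -181980$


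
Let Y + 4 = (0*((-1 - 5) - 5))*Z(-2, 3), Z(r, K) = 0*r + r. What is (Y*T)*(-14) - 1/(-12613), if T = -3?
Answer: -2118983/12613 ≈ -168.00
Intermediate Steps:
Z(r, K) = r (Z(r, K) = 0 + r = r)
Y = -4 (Y = -4 + (0*((-1 - 5) - 5))*(-2) = -4 + (0*(-6 - 5))*(-2) = -4 + (0*(-11))*(-2) = -4 + 0*(-2) = -4 + 0 = -4)
(Y*T)*(-14) - 1/(-12613) = -4*(-3)*(-14) - 1/(-12613) = 12*(-14) - 1*(-1/12613) = -168 + 1/12613 = -2118983/12613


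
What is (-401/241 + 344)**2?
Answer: 6806745009/58081 ≈ 1.1719e+5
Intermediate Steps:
(-401/241 + 344)**2 = (82503/241)**2 = 6806745009/58081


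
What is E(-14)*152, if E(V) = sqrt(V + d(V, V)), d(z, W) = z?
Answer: 304*I*sqrt(7) ≈ 804.31*I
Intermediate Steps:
E(V) = sqrt(2)*sqrt(V) (E(V) = sqrt(V + V) = sqrt(2*V) = sqrt(2)*sqrt(V))
E(-14)*152 = (sqrt(2)*sqrt(-14))*152 = (sqrt(2)*(I*sqrt(14)))*152 = (2*I*sqrt(7))*152 = 304*I*sqrt(7)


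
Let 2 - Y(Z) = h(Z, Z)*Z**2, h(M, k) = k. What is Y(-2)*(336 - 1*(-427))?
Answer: 7630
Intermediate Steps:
Y(Z) = 2 - Z**3 (Y(Z) = 2 - Z*Z**2 = 2 - Z**3)
Y(-2)*(336 - 1*(-427)) = (2 - 1*(-2)**3)*(336 - 1*(-427)) = (2 - 1*(-8))*(336 + 427) = (2 + 8)*763 = 10*763 = 7630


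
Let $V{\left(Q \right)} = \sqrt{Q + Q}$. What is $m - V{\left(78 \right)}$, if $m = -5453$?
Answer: $-5453 - 2 \sqrt{39} \approx -5465.5$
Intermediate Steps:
$V{\left(Q \right)} = \sqrt{2} \sqrt{Q}$ ($V{\left(Q \right)} = \sqrt{2 Q} = \sqrt{2} \sqrt{Q}$)
$m - V{\left(78 \right)} = -5453 - \sqrt{2} \sqrt{78} = -5453 - 2 \sqrt{39}$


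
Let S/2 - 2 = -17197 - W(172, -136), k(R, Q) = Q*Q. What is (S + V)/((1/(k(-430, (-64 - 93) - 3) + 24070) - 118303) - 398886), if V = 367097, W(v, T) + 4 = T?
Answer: -16539464290/25688777629 ≈ -0.64384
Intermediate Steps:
W(v, T) = -4 + T
k(R, Q) = Q**2
S = -34110 (S = 4 + 2*(-17197 - (-4 - 136)) = 4 + 2*(-17197 - 1*(-140)) = 4 + 2*(-17197 + 140) = 4 + 2*(-17057) = 4 - 34114 = -34110)
(S + V)/((1/(k(-430, (-64 - 93) - 3) + 24070) - 118303) - 398886) = (-34110 + 367097)/((1/(((-64 - 93) - 3)**2 + 24070) - 118303) - 398886) = 332987/((1/((-157 - 3)**2 + 24070) - 118303) - 398886) = 332987/((1/((-160)**2 + 24070) - 118303) - 398886) = 332987/((1/(25600 + 24070) - 118303) - 398886) = 332987/((1/49670 - 118303) - 398886) = 332987/(-5876110009/49670 - 398886) = 332987/(-25688777629/49670) = 332987*(-49670/25688777629) = -16539464290/25688777629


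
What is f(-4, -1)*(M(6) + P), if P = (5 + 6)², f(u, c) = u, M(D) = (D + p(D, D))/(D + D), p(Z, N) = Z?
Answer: -488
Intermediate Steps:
M(D) = 1 (M(D) = (D + D)/(D + D) = (2*D)/((2*D)) = (2*D)*(1/(2*D)) = 1)
P = 121 (P = 11² = 121)
f(-4, -1)*(M(6) + P) = -4*(1 + 121) = -4*122 = -488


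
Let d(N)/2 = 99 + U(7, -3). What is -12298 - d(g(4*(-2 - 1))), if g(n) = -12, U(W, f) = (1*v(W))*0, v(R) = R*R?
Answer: -12496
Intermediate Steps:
v(R) = R**2
U(W, f) = 0 (U(W, f) = (1*W**2)*0 = W**2*0 = 0)
d(N) = 198 (d(N) = 2*(99 + 0) = 2*99 = 198)
-12298 - d(g(4*(-2 - 1))) = -12298 - 1*198 = -12298 - 198 = -12496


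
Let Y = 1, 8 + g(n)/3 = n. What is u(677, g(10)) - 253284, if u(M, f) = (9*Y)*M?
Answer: -247191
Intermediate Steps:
g(n) = -24 + 3*n
u(M, f) = 9*M (u(M, f) = (9*1)*M = 9*M)
u(677, g(10)) - 253284 = 9*677 - 253284 = 6093 - 253284 = -247191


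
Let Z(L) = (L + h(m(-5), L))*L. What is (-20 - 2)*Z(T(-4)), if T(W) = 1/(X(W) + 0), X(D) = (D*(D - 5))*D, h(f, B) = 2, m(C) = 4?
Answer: 3157/10368 ≈ 0.30449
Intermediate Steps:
X(D) = D²*(-5 + D) (X(D) = (D*(-5 + D))*D = D²*(-5 + D))
T(W) = 1/(W²*(-5 + W)) (T(W) = 1/(W²*(-5 + W) + 0) = 1/(W²*(-5 + W)))
Z(L) = L*(2 + L) (Z(L) = (L + 2)*L = (2 + L)*L = L*(2 + L))
(-20 - 2)*Z(T(-4)) = (-20 - 2)*((1/((-4)²*(-5 - 4)))*(2 + 1/((-4)²*(-5 - 4)))) = -22*(1/16)/(-9)*(2 + (1/16)/(-9)) = -22*(1/16)*(-⅑)*(2 + (1/16)*(-⅑)) = -(-11)*(2 - 1/144)/72 = -(-11)*287/(72*144) = -22*(-287/20736) = 3157/10368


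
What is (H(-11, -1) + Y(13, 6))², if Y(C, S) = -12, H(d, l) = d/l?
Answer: 1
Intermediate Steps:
(H(-11, -1) + Y(13, 6))² = (-11/(-1) - 12)² = (-11*(-1) - 12)² = (11 - 12)² = (-1)² = 1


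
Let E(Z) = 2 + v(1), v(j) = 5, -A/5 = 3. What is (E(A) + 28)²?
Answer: 1225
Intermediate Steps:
A = -15 (A = -5*3 = -15)
E(Z) = 7 (E(Z) = 2 + 5 = 7)
(E(A) + 28)² = (7 + 28)² = 35² = 1225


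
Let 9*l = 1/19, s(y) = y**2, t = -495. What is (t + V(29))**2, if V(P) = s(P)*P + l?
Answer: 16694374515625/29241 ≈ 5.7092e+8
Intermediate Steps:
l = 1/171 (l = (1/9)/19 = (1/9)*(1/19) = 1/171 ≈ 0.0058480)
V(P) = 1/171 + P**3 (V(P) = P**2*P + 1/171 = P**3 + 1/171 = 1/171 + P**3)
(t + V(29))**2 = (-495 + (1/171 + 29**3))**2 = (-495 + (1/171 + 24389))**2 = (-495 + 4170520/171)**2 = (4085875/171)**2 = 16694374515625/29241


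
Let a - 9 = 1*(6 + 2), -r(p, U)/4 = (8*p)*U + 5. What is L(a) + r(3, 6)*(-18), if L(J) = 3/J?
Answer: 182379/17 ≈ 10728.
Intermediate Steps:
r(p, U) = -20 - 32*U*p (r(p, U) = -4*((8*p)*U + 5) = -4*(8*U*p + 5) = -4*(5 + 8*U*p) = -20 - 32*U*p)
a = 17 (a = 9 + 1*(6 + 2) = 9 + 1*8 = 9 + 8 = 17)
L(a) + r(3, 6)*(-18) = 3/17 + (-20 - 32*6*3)*(-18) = 3*(1/17) + (-20 - 576)*(-18) = 3/17 - 596*(-18) = 3/17 + 10728 = 182379/17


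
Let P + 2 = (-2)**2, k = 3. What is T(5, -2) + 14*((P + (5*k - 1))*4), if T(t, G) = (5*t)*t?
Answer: 1021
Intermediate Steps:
T(t, G) = 5*t**2
P = 2 (P = -2 + (-2)**2 = -2 + 4 = 2)
T(5, -2) + 14*((P + (5*k - 1))*4) = 5*5**2 + 14*((2 + (5*3 - 1))*4) = 5*25 + 14*((2 + (15 - 1))*4) = 125 + 14*((2 + 14)*4) = 125 + 14*(16*4) = 125 + 14*64 = 125 + 896 = 1021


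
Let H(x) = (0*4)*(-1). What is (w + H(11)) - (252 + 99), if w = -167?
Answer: -518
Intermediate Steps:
H(x) = 0 (H(x) = 0*(-1) = 0)
(w + H(11)) - (252 + 99) = (-167 + 0) - (252 + 99) = -167 - 1*351 = -167 - 351 = -518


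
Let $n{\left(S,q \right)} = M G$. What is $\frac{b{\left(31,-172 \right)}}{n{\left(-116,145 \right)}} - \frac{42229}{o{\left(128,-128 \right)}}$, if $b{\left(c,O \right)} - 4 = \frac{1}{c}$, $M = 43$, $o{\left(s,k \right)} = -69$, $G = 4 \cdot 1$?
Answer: $\frac{225173653}{367908} \approx 612.04$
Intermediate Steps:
$G = 4$
$b{\left(c,O \right)} = 4 + \frac{1}{c}$
$n{\left(S,q \right)} = 172$ ($n{\left(S,q \right)} = 43 \cdot 4 = 172$)
$\frac{b{\left(31,-172 \right)}}{n{\left(-116,145 \right)}} - \frac{42229}{o{\left(128,-128 \right)}} = \frac{4 + \frac{1}{31}}{172} - \frac{42229}{-69} = \left(4 + \frac{1}{31}\right) \frac{1}{172} - - \frac{42229}{69} = \frac{125}{31} \cdot \frac{1}{172} + \frac{42229}{69} = \frac{125}{5332} + \frac{42229}{69} = \frac{225173653}{367908}$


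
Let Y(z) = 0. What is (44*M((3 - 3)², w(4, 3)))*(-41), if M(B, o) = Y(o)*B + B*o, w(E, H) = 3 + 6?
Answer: 0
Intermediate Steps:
w(E, H) = 9
M(B, o) = B*o (M(B, o) = 0*B + B*o = 0 + B*o = B*o)
(44*M((3 - 3)², w(4, 3)))*(-41) = (44*((3 - 3)²*9))*(-41) = (44*(0²*9))*(-41) = (44*(0*9))*(-41) = (44*0)*(-41) = 0*(-41) = 0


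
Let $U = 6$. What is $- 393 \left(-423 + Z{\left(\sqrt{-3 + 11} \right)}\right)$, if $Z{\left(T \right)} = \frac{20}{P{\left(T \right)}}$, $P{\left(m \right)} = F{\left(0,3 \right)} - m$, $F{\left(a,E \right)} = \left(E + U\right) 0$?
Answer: $166239 + 1965 \sqrt{2} \approx 1.6902 \cdot 10^{5}$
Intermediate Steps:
$F{\left(a,E \right)} = 0$ ($F{\left(a,E \right)} = \left(E + 6\right) 0 = \left(6 + E\right) 0 = 0$)
$P{\left(m \right)} = - m$ ($P{\left(m \right)} = 0 - m = - m$)
$Z{\left(T \right)} = - \frac{20}{T}$ ($Z{\left(T \right)} = \frac{20}{\left(-1\right) T} = 20 \left(- \frac{1}{T}\right) = - \frac{20}{T}$)
$- 393 \left(-423 + Z{\left(\sqrt{-3 + 11} \right)}\right) = - 393 \left(-423 - \frac{20}{\sqrt{-3 + 11}}\right) = - 393 \left(-423 - \frac{20}{\sqrt{8}}\right) = - 393 \left(-423 - \frac{20}{2 \sqrt{2}}\right) = - 393 \left(-423 - 20 \frac{\sqrt{2}}{4}\right) = - 393 \left(-423 - 5 \sqrt{2}\right) = 166239 + 1965 \sqrt{2}$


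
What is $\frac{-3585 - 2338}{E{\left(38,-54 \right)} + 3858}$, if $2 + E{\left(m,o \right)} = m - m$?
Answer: $- \frac{5923}{3856} \approx -1.536$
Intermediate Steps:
$E{\left(m,o \right)} = -2$ ($E{\left(m,o \right)} = -2 + \left(m - m\right) = -2 + 0 = -2$)
$\frac{-3585 - 2338}{E{\left(38,-54 \right)} + 3858} = \frac{-3585 - 2338}{-2 + 3858} = - \frac{5923}{3856}$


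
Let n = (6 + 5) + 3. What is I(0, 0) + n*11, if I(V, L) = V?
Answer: 154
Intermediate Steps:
n = 14 (n = 11 + 3 = 14)
I(0, 0) + n*11 = 0 + 14*11 = 0 + 154 = 154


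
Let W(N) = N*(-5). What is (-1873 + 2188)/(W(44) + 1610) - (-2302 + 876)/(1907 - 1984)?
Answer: -391577/21406 ≈ -18.293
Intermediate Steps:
W(N) = -5*N
(-1873 + 2188)/(W(44) + 1610) - (-2302 + 876)/(1907 - 1984) = (-1873 + 2188)/(-5*44 + 1610) - (-2302 + 876)/(1907 - 1984) = 315/(-220 + 1610) - (-1426)/(-77) = 315/1390 - (-1426)*(-1)/77 = 315*(1/1390) - 1*1426/77 = 63/278 - 1426/77 = -391577/21406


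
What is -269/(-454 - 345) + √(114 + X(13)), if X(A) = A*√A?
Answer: 269/799 + √(114 + 13*√13) ≈ 13.020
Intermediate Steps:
X(A) = A^(3/2)
-269/(-454 - 345) + √(114 + X(13)) = -269/(-454 - 345) + √(114 + 13^(3/2)) = -269/(-799) + √(114 + 13*√13) = -1/799*(-269) + √(114 + 13*√13) = 269/799 + √(114 + 13*√13)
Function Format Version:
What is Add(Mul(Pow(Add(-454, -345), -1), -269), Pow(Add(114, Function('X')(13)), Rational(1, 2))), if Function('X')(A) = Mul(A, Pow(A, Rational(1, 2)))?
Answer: Add(Rational(269, 799), Pow(Add(114, Mul(13, Pow(13, Rational(1, 2)))), Rational(1, 2))) ≈ 13.020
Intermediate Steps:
Function('X')(A) = Pow(A, Rational(3, 2))
Add(Mul(Pow(Add(-454, -345), -1), -269), Pow(Add(114, Function('X')(13)), Rational(1, 2))) = Add(Mul(Pow(Add(-454, -345), -1), -269), Pow(Add(114, Pow(13, Rational(3, 2))), Rational(1, 2))) = Add(Mul(Pow(-799, -1), -269), Pow(Add(114, Mul(13, Pow(13, Rational(1, 2)))), Rational(1, 2))) = Add(Mul(Rational(-1, 799), -269), Pow(Add(114, Mul(13, Pow(13, Rational(1, 2)))), Rational(1, 2))) = Add(Rational(269, 799), Pow(Add(114, Mul(13, Pow(13, Rational(1, 2)))), Rational(1, 2)))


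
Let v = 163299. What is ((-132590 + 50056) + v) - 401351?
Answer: -320586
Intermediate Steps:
((-132590 + 50056) + v) - 401351 = ((-132590 + 50056) + 163299) - 401351 = (-82534 + 163299) - 401351 = 80765 - 401351 = -320586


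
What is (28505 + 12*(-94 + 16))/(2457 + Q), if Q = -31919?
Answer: -27569/29462 ≈ -0.93575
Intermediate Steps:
(28505 + 12*(-94 + 16))/(2457 + Q) = (28505 + 12*(-94 + 16))/(2457 - 31919) = (28505 + 12*(-78))/(-29462) = (28505 - 936)*(-1/29462) = 27569*(-1/29462) = -27569/29462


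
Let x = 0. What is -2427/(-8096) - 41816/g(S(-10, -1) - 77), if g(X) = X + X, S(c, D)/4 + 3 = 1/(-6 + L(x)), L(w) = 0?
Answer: 508466367/2177824 ≈ 233.47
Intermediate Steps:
S(c, D) = -38/3 (S(c, D) = -12 + 4/(-6 + 0) = -12 + 4/(-6) = -12 + 4*(-⅙) = -12 - ⅔ = -38/3)
g(X) = 2*X
-2427/(-8096) - 41816/g(S(-10, -1) - 77) = -2427/(-8096) - 41816*1/(2*(-38/3 - 77)) = -2427*(-1/8096) - 41816/(2*(-269/3)) = 2427/8096 - 41816/(-538/3) = 2427/8096 - 41816*(-3/538) = 2427/8096 + 62724/269 = 508466367/2177824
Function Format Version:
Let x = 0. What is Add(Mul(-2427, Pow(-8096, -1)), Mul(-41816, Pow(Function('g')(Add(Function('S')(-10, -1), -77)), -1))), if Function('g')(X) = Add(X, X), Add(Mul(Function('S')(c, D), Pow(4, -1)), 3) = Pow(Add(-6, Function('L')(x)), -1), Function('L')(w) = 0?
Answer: Rational(508466367, 2177824) ≈ 233.47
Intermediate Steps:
Function('S')(c, D) = Rational(-38, 3) (Function('S')(c, D) = Add(-12, Mul(4, Pow(Add(-6, 0), -1))) = Add(-12, Mul(4, Pow(-6, -1))) = Add(-12, Mul(4, Rational(-1, 6))) = Add(-12, Rational(-2, 3)) = Rational(-38, 3))
Function('g')(X) = Mul(2, X)
Add(Mul(-2427, Pow(-8096, -1)), Mul(-41816, Pow(Function('g')(Add(Function('S')(-10, -1), -77)), -1))) = Add(Mul(-2427, Pow(-8096, -1)), Mul(-41816, Pow(Mul(2, Add(Rational(-38, 3), -77)), -1))) = Add(Mul(-2427, Rational(-1, 8096)), Mul(-41816, Pow(Mul(2, Rational(-269, 3)), -1))) = Add(Rational(2427, 8096), Mul(-41816, Pow(Rational(-538, 3), -1))) = Add(Rational(2427, 8096), Mul(-41816, Rational(-3, 538))) = Add(Rational(2427, 8096), Rational(62724, 269)) = Rational(508466367, 2177824)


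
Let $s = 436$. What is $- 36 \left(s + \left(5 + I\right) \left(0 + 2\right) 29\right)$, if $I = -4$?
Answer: $-17784$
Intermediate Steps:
$- 36 \left(s + \left(5 + I\right) \left(0 + 2\right) 29\right) = - 36 \left(436 + \left(5 - 4\right) \left(0 + 2\right) 29\right) = - 36 \left(436 + 1 \cdot 2 \cdot 29\right) = - 36 \left(436 + 2 \cdot 29\right) = - 36 \left(436 + 58\right) = \left(-36\right) 494 = -17784$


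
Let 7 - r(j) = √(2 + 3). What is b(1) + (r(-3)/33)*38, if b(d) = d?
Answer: 299/33 - 38*√5/33 ≈ 6.4857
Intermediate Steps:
r(j) = 7 - √5 (r(j) = 7 - √(2 + 3) = 7 - √5)
b(1) + (r(-3)/33)*38 = 1 + ((7 - √5)/33)*38 = 1 + ((7 - √5)*(1/33))*38 = 1 + (7/33 - √5/33)*38 = 1 + (266/33 - 38*√5/33) = 299/33 - 38*√5/33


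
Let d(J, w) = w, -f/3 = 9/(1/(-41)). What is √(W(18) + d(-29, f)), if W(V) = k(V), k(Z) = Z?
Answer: 15*√5 ≈ 33.541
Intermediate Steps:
f = 1107 (f = -27/(1/(-41)) = -27/(-1/41) = -27*(-41) = -3*(-369) = 1107)
W(V) = V
√(W(18) + d(-29, f)) = √(18 + 1107) = √1125 = 15*√5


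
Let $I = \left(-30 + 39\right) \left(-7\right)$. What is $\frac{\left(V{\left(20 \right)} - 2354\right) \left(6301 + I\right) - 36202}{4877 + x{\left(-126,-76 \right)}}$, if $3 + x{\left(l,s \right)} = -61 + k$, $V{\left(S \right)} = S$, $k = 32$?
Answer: $- \frac{14595694}{4845} \approx -3012.5$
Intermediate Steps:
$I = -63$ ($I = 9 \left(-7\right) = -63$)
$x{\left(l,s \right)} = -32$ ($x{\left(l,s \right)} = -3 + \left(-61 + 32\right) = -3 - 29 = -32$)
$\frac{\left(V{\left(20 \right)} - 2354\right) \left(6301 + I\right) - 36202}{4877 + x{\left(-126,-76 \right)}} = \frac{\left(20 - 2354\right) \left(6301 - 63\right) - 36202}{4877 - 32} = \frac{\left(-2334\right) 6238 - 36202}{4845} = \left(-14559492 - 36202\right) \frac{1}{4845} = \left(-14595694\right) \frac{1}{4845} = - \frac{14595694}{4845}$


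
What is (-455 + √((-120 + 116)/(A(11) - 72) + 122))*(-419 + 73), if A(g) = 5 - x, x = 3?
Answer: 157430 - 1384*√9345/35 ≈ 1.5361e+5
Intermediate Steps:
A(g) = 2 (A(g) = 5 - 1*3 = 5 - 3 = 2)
(-455 + √((-120 + 116)/(A(11) - 72) + 122))*(-419 + 73) = (-455 + √((-120 + 116)/(2 - 72) + 122))*(-419 + 73) = (-455 + √(-4/(-70) + 122))*(-346) = (-455 + √(-4*(-1/70) + 122))*(-346) = (-455 + √(2/35 + 122))*(-346) = (-455 + √(4272/35))*(-346) = (-455 + 4*√9345/35)*(-346) = 157430 - 1384*√9345/35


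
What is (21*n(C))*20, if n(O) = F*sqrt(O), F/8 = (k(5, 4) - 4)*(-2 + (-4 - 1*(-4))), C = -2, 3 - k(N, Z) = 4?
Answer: 33600*I*sqrt(2) ≈ 47518.0*I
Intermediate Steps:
k(N, Z) = -1 (k(N, Z) = 3 - 1*4 = 3 - 4 = -1)
F = 80 (F = 8*((-1 - 4)*(-2 + (-4 - 1*(-4)))) = 8*(-5*(-2 + (-4 + 4))) = 8*(-5*(-2 + 0)) = 8*(-5*(-2)) = 8*10 = 80)
n(O) = 80*sqrt(O)
(21*n(C))*20 = (21*(80*sqrt(-2)))*20 = (21*(80*(I*sqrt(2))))*20 = (21*(80*I*sqrt(2)))*20 = (1680*I*sqrt(2))*20 = 33600*I*sqrt(2)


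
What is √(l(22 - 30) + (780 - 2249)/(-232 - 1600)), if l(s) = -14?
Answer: I*√11073982/916 ≈ 3.6329*I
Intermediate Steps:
√(l(22 - 30) + (780 - 2249)/(-232 - 1600)) = √(-14 + (780 - 2249)/(-232 - 1600)) = √(-14 - 1469/(-1832)) = √(-14 - 1469*(-1/1832)) = √(-14 + 1469/1832) = √(-24179/1832) = I*√11073982/916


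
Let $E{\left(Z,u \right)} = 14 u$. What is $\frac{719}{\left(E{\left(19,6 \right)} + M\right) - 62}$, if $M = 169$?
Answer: $\frac{719}{191} \approx 3.7644$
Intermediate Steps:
$\frac{719}{\left(E{\left(19,6 \right)} + M\right) - 62} = \frac{719}{\left(14 \cdot 6 + 169\right) - 62} = \frac{719}{\left(84 + 169\right) - 62} = \frac{719}{253 - 62} = \frac{719}{191}$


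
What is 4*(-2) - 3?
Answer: -11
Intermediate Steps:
4*(-2) - 3 = -8 - 3 = -11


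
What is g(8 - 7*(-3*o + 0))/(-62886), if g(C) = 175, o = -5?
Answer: -175/62886 ≈ -0.0027828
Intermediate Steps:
g(8 - 7*(-3*o + 0))/(-62886) = 175/(-62886) = 175*(-1/62886) = -175/62886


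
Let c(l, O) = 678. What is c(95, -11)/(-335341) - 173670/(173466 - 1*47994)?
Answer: -9720623581/7012650992 ≈ -1.3862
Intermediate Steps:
c(95, -11)/(-335341) - 173670/(173466 - 1*47994) = 678/(-335341) - 173670/(173466 - 1*47994) = 678*(-1/335341) - 173670/(173466 - 47994) = -678/335341 - 173670/125472 = -678/335341 - 173670*1/125472 = -678/335341 - 28945/20912 = -9720623581/7012650992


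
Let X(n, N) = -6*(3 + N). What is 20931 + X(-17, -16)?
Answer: 21009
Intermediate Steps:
X(n, N) = -18 - 6*N
20931 + X(-17, -16) = 20931 + (-18 - 6*(-16)) = 20931 + (-18 + 96) = 20931 + 78 = 21009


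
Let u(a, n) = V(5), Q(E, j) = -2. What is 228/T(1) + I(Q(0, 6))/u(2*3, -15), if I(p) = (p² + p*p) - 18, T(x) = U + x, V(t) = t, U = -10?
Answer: -82/3 ≈ -27.333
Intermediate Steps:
T(x) = -10 + x
u(a, n) = 5
I(p) = -18 + 2*p² (I(p) = (p² + p²) - 18 = 2*p² - 18 = -18 + 2*p²)
228/T(1) + I(Q(0, 6))/u(2*3, -15) = 228/(-10 + 1) + (-18 + 2*(-2)²)/5 = 228/(-9) + (-18 + 2*4)*(⅕) = 228*(-⅑) + (-18 + 8)*(⅕) = -76/3 - 10*⅕ = -76/3 - 2 = -82/3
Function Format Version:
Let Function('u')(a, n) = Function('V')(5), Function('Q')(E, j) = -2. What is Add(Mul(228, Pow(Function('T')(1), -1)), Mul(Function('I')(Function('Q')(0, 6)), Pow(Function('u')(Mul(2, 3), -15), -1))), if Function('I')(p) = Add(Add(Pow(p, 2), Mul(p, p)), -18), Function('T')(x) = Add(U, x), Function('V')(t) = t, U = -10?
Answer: Rational(-82, 3) ≈ -27.333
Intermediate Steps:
Function('T')(x) = Add(-10, x)
Function('u')(a, n) = 5
Function('I')(p) = Add(-18, Mul(2, Pow(p, 2))) (Function('I')(p) = Add(Add(Pow(p, 2), Pow(p, 2)), -18) = Add(Mul(2, Pow(p, 2)), -18) = Add(-18, Mul(2, Pow(p, 2))))
Add(Mul(228, Pow(Function('T')(1), -1)), Mul(Function('I')(Function('Q')(0, 6)), Pow(Function('u')(Mul(2, 3), -15), -1))) = Add(Mul(228, Pow(Add(-10, 1), -1)), Mul(Add(-18, Mul(2, Pow(-2, 2))), Pow(5, -1))) = Add(Mul(228, Pow(-9, -1)), Mul(Add(-18, Mul(2, 4)), Rational(1, 5))) = Add(Mul(228, Rational(-1, 9)), Mul(Add(-18, 8), Rational(1, 5))) = Add(Rational(-76, 3), Mul(-10, Rational(1, 5))) = Add(Rational(-76, 3), -2) = Rational(-82, 3)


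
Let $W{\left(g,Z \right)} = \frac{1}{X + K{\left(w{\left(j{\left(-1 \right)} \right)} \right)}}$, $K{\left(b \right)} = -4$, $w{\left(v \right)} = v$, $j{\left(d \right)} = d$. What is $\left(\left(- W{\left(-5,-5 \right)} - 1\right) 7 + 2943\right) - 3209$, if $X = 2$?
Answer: $- \frac{539}{2} \approx -269.5$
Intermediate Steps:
$W{\left(g,Z \right)} = - \frac{1}{2}$ ($W{\left(g,Z \right)} = \frac{1}{2 - 4} = \frac{1}{-2} = - \frac{1}{2}$)
$\left(\left(- W{\left(-5,-5 \right)} - 1\right) 7 + 2943\right) - 3209 = \left(\left(\left(-1\right) \left(- \frac{1}{2}\right) - 1\right) 7 + 2943\right) - 3209 = \left(\left(\frac{1}{2} - 1\right) 7 + 2943\right) - 3209 = \left(\left(- \frac{1}{2}\right) 7 + 2943\right) - 3209 = \left(- \frac{7}{2} + 2943\right) - 3209 = \frac{5879}{2} - 3209 = - \frac{539}{2}$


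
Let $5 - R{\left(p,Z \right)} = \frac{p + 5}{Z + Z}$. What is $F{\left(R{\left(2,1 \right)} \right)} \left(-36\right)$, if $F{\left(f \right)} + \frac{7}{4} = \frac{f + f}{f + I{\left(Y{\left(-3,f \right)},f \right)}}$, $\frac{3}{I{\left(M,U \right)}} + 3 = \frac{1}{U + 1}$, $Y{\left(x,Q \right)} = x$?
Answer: $-249$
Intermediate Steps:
$R{\left(p,Z \right)} = 5 - \frac{5 + p}{2 Z}$ ($R{\left(p,Z \right)} = 5 - \frac{p + 5}{Z + Z} = 5 - \frac{5 + p}{2 Z}$)
$I{\left(M,U \right)} = \frac{3}{-3 + \frac{1}{1 + U}}$ ($I{\left(M,U \right)} = \frac{3}{-3 + \frac{1}{U + 1}} = \frac{3}{-3 + \frac{1}{1 + U}}$)
$F{\left(f \right)} = - \frac{7}{4} + \frac{2 f}{f + \frac{3 \left(-1 - f\right)}{2 + 3 f}}$ ($F{\left(f \right)} = - \frac{7}{4} + \frac{f + f}{f + \frac{3 \left(-1 - f\right)}{2 + 3 f}} = - \frac{7}{4} + \frac{2 f}{f + \frac{3 \left(-1 - f\right)}{2 + 3 f}}$)
$F{\left(R{\left(2,1 \right)} \right)} \left(-36\right) = \frac{21 + 3 \left(\frac{-5 - 2 + 10 \cdot 1}{2 \cdot 1}\right)^{2} + 23 \frac{-5 - 2 + 10 \cdot 1}{2 \cdot 1}}{4 \left(-3 - \frac{-5 - 2 + 10 \cdot 1}{2 \cdot 1} + 3 \left(\frac{-5 - 2 + 10 \cdot 1}{2 \cdot 1}\right)^{2}\right)} \left(-36\right) = \frac{21 + 3 \left(\frac{1}{2} \cdot 1 \left(-5 - 2 + 10\right)\right)^{2} + 23 \cdot \frac{1}{2} \cdot 1 \left(-5 - 2 + 10\right)}{4 \left(-3 - \frac{1}{2} \cdot 1 \left(-5 - 2 + 10\right) + 3 \left(\frac{1}{2} \cdot 1 \left(-5 - 2 + 10\right)\right)^{2}\right)} \left(-36\right) = \frac{21 + 3 \left(\frac{1}{2} \cdot 1 \cdot 3\right)^{2} + 23 \cdot \frac{1}{2} \cdot 1 \cdot 3}{4 \left(-3 - \frac{1}{2} \cdot 1 \cdot 3 + 3 \left(\frac{1}{2} \cdot 1 \cdot 3\right)^{2}\right)} \left(-36\right) = \frac{21 + 3 \left(\frac{3}{2}\right)^{2} + 23 \cdot \frac{3}{2}}{4 \left(-3 - \frac{3}{2} + 3 \left(\frac{3}{2}\right)^{2}\right)} \left(-36\right) = \frac{21 + 3 \cdot \frac{9}{4} + \frac{69}{2}}{4 \left(-3 - \frac{3}{2} + 3 \cdot \frac{9}{4}\right)} \left(-36\right) = \frac{21 + \frac{27}{4} + \frac{69}{2}}{4 \left(-3 - \frac{3}{2} + \frac{27}{4}\right)} \left(-36\right) = \frac{1}{4} \frac{1}{\frac{9}{4}} \cdot \frac{249}{4} \left(-36\right) = \frac{1}{4} \cdot \frac{4}{9} \cdot \frac{249}{4} \left(-36\right) = \frac{83}{12} \left(-36\right) = -249$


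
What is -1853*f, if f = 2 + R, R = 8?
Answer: -18530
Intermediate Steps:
f = 10 (f = 2 + 8 = 10)
-1853*f = -1853*10 = -18530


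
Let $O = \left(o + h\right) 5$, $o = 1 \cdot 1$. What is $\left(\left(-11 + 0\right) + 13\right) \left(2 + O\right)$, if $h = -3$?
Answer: $-16$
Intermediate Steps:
$o = 1$
$O = -10$ ($O = \left(1 - 3\right) 5 = \left(-2\right) 5 = -10$)
$\left(\left(-11 + 0\right) + 13\right) \left(2 + O\right) = \left(\left(-11 + 0\right) + 13\right) \left(2 - 10\right) = \left(-11 + 13\right) \left(-8\right) = 2 \left(-8\right) = -16$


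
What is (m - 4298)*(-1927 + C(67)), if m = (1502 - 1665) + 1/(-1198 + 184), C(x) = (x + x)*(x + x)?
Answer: -1859140005/26 ≈ -7.1505e+7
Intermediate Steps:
C(x) = 4*x**2 (C(x) = (2*x)*(2*x) = 4*x**2)
m = -165283/1014 (m = -163 + 1/(-1014) = -163 - 1/1014 = -165283/1014 ≈ -163.00)
(m - 4298)*(-1927 + C(67)) = (-165283/1014 - 4298)*(-1927 + 4*67**2) = -4523455*(-1927 + 4*4489)/1014 = -4523455*(-1927 + 17956)/1014 = -4523455/1014*16029 = -1859140005/26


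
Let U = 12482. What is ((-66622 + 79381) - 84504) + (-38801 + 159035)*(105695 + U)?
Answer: 14208821673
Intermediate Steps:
((-66622 + 79381) - 84504) + (-38801 + 159035)*(105695 + U) = ((-66622 + 79381) - 84504) + (-38801 + 159035)*(105695 + 12482) = (12759 - 84504) + 120234*118177 = -71745 + 14208893418 = 14208821673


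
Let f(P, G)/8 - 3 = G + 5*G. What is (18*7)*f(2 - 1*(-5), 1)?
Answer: 9072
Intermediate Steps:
f(P, G) = 24 + 48*G (f(P, G) = 24 + 8*(G + 5*G) = 24 + 8*(6*G) = 24 + 48*G)
(18*7)*f(2 - 1*(-5), 1) = (18*7)*(24 + 48*1) = 126*(24 + 48) = 126*72 = 9072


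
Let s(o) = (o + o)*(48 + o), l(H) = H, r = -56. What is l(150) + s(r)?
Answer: 1046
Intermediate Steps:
s(o) = 2*o*(48 + o) (s(o) = (2*o)*(48 + o) = 2*o*(48 + o))
l(150) + s(r) = 150 + 2*(-56)*(48 - 56) = 150 + 2*(-56)*(-8) = 150 + 896 = 1046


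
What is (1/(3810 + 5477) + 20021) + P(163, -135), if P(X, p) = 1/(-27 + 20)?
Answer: 1301535909/65009 ≈ 20021.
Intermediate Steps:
P(X, p) = -⅐ (P(X, p) = 1/(-7) = -⅐)
(1/(3810 + 5477) + 20021) + P(163, -135) = (1/(3810 + 5477) + 20021) - ⅐ = (1/9287 + 20021) - ⅐ = 185935028/9287 - ⅐ = 1301535909/65009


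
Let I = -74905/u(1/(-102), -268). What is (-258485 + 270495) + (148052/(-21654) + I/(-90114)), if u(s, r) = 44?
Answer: 171762442596113/14309742744 ≈ 12003.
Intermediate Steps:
I = -74905/44 ≈ -1702.4
(-258485 + 270495) + (148052/(-21654) + I/(-90114)) = (-258485 + 270495) + (148052/(-21654) - 74905/44/(-90114)) = 12010 + (148052*(-1/21654) - 74905/44*(-1/90114)) = 12010 + (-74026/10827 + 74905/3965016) = 12010 - 97567759327/14309742744 = 171762442596113/14309742744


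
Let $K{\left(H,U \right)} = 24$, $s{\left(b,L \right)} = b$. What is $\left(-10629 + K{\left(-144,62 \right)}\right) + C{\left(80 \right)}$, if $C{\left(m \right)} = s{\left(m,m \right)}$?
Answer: $-10525$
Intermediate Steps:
$C{\left(m \right)} = m$
$\left(-10629 + K{\left(-144,62 \right)}\right) + C{\left(80 \right)} = \left(-10629 + 24\right) + 80 = -10605 + 80 = -10525$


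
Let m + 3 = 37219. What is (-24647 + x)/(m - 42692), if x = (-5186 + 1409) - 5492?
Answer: 8479/1369 ≈ 6.1936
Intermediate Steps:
x = -9269 (x = -3777 - 5492 = -9269)
m = 37216 (m = -3 + 37219 = 37216)
(-24647 + x)/(m - 42692) = (-24647 - 9269)/(37216 - 42692) = -33916/(-5476) = -33916*(-1/5476) = 8479/1369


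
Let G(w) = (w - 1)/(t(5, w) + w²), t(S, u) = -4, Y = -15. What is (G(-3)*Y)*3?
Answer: 36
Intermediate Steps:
G(w) = (-1 + w)/(-4 + w²) (G(w) = (w - 1)/(-4 + w²) = (-1 + w)/(-4 + w²))
(G(-3)*Y)*3 = (((-1 - 3)/(-4 + (-3)²))*(-15))*3 = ((-4/(-4 + 9))*(-15))*3 = ((-4/5)*(-15))*3 = (((⅕)*(-4))*(-15))*3 = -⅘*(-15)*3 = 12*3 = 36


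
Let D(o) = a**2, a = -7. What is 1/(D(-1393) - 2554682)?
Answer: -1/2554633 ≈ -3.9145e-7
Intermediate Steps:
D(o) = 49 (D(o) = (-7)**2 = 49)
1/(D(-1393) - 2554682) = 1/(49 - 2554682) = 1/(-2554633) = -1/2554633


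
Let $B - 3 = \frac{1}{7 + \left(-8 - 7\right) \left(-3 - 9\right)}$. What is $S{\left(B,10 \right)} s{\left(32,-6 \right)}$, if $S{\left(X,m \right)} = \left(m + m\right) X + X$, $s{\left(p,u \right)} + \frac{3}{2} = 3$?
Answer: $\frac{17703}{187} \approx 94.668$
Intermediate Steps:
$s{\left(p,u \right)} = \frac{3}{2}$ ($s{\left(p,u \right)} = - \frac{3}{2} + 3 = \frac{3}{2}$)
$B = \frac{562}{187}$ ($B = 3 + \frac{1}{7 + \left(-8 - 7\right) \left(-3 - 9\right)} = 3 + \frac{1}{7 - -180} = 3 + \frac{1}{7 + 180} = 3 + \frac{1}{187} = \frac{562}{187} \approx 3.0053$)
$S{\left(X,m \right)} = X + 2 X m$ ($S{\left(X,m \right)} = 2 m X + X = 2 X m + X = X + 2 X m$)
$S{\left(B,10 \right)} s{\left(32,-6 \right)} = \frac{562 \left(1 + 2 \cdot 10\right)}{187} \cdot \frac{3}{2} = \frac{562 \left(1 + 20\right)}{187} \cdot \frac{3}{2} = \frac{562}{187} \cdot 21 \cdot \frac{3}{2} = \frac{11802}{187} \cdot \frac{3}{2} = \frac{17703}{187}$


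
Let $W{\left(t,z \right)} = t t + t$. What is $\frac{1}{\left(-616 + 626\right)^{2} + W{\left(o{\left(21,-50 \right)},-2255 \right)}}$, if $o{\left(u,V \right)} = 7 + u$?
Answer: $\frac{1}{912} \approx 0.0010965$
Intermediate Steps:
$W{\left(t,z \right)} = t + t^{2}$ ($W{\left(t,z \right)} = t^{2} + t = t + t^{2}$)
$\frac{1}{\left(-616 + 626\right)^{2} + W{\left(o{\left(21,-50 \right)},-2255 \right)}} = \frac{1}{\left(-616 + 626\right)^{2} + \left(7 + 21\right) \left(1 + \left(7 + 21\right)\right)} = \frac{1}{10^{2} + 28 \left(1 + 28\right)} = \frac{1}{100 + 28 \cdot 29} = \frac{1}{100 + 812} = \frac{1}{912}$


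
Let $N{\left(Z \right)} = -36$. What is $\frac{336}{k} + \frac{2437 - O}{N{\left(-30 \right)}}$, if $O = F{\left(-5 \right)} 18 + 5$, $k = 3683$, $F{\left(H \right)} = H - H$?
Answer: $- \frac{2236240}{33147} \approx -67.464$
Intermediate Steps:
$F{\left(H \right)} = 0$
$O = 5$ ($O = 0 \cdot 18 + 5 = 0 + 5 = 5$)
$\frac{336}{k} + \frac{2437 - O}{N{\left(-30 \right)}} = \frac{336}{3683} + \frac{2437 - 5}{-36} = 336 \cdot \frac{1}{3683} + \left(2437 - 5\right) \left(- \frac{1}{36}\right) = \frac{336}{3683} + 2432 \left(- \frac{1}{36}\right) = \frac{336}{3683} - \frac{608}{9} = - \frac{2236240}{33147}$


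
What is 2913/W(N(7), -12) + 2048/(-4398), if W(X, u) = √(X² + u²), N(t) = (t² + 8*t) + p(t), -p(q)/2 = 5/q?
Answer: -1024/2199 + 20391*√532681/532681 ≈ 27.473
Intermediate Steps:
p(q) = -10/q
N(t) = t² - 10/t + 8*t (N(t) = (t² + 8*t) - 10/t = t² - 10/t + 8*t)
2913/W(N(7), -12) + 2048/(-4398) = 2913/(√(((-10 + 7²*(8 + 7))/7)² + (-12)²)) + 2048/(-4398) = 2913/(√(((-10 + 49*15)/7)² + 144)) + 2048*(-1/4398) = 2913/(√(((-10 + 735)/7)² + 144)) - 1024/2199 = 2913/(√(((⅐)*725)² + 144)) - 1024/2199 = 2913/(√((725/7)² + 144)) - 1024/2199 = 2913/(√(525625/49 + 144)) - 1024/2199 = 2913/(√(532681/49)) - 1024/2199 = 2913/((√532681/7)) - 1024/2199 = 2913*(7*√532681/532681) - 1024/2199 = 20391*√532681/532681 - 1024/2199 = -1024/2199 + 20391*√532681/532681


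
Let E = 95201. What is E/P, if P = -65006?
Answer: -95201/65006 ≈ -1.4645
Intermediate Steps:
E/P = 95201/(-65006) = 95201*(-1/65006) = -95201/65006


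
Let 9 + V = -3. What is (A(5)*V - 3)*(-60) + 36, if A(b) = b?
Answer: 3816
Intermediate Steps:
V = -12 (V = -9 - 3 = -12)
(A(5)*V - 3)*(-60) + 36 = (5*(-12) - 3)*(-60) + 36 = (-60 - 3)*(-60) + 36 = -63*(-60) + 36 = 3780 + 36 = 3816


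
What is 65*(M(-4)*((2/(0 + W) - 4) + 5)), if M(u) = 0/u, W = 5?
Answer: 0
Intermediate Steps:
M(u) = 0
65*(M(-4)*((2/(0 + W) - 4) + 5)) = 65*(0*((2/(0 + 5) - 4) + 5)) = 65*(0*((2/5 - 4) + 5)) = 65*(0*((2*(⅕) - 4) + 5)) = 65*(0*((⅖ - 4) + 5)) = 65*(0*(-18/5 + 5)) = 65*(0*(7/5)) = 65*0 = 0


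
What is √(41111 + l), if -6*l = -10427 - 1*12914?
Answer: √1620042/6 ≈ 212.13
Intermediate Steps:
l = 23341/6 (l = -(-10427 - 1*12914)/6 = -(-10427 - 12914)/6 = -⅙*(-23341) = 23341/6 ≈ 3890.2)
√(41111 + l) = √(41111 + 23341/6) = √(270007/6) = √1620042/6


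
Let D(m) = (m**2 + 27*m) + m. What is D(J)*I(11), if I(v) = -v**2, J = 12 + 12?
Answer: -151008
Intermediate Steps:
J = 24
D(m) = m**2 + 28*m
D(J)*I(11) = (24*(28 + 24))*(-1*11**2) = (24*52)*(-1*121) = 1248*(-121) = -151008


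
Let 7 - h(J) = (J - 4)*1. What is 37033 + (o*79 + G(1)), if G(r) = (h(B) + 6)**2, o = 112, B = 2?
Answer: 46106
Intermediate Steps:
h(J) = 11 - J (h(J) = 7 - (J - 4) = 7 - (-4 + J) = 7 + (4 - J) = 11 - J)
G(r) = 225 (G(r) = ((11 - 1*2) + 6)**2 = ((11 - 2) + 6)**2 = (9 + 6)**2 = 15**2 = 225)
37033 + (o*79 + G(1)) = 37033 + (112*79 + 225) = 37033 + (8848 + 225) = 37033 + 9073 = 46106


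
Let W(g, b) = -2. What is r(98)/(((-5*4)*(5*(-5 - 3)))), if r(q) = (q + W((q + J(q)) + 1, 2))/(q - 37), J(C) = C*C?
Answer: 3/1525 ≈ 0.0019672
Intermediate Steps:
J(C) = C²
r(q) = (-2 + q)/(-37 + q) (r(q) = (q - 2)/(q - 37) = (-2 + q)/(-37 + q))
r(98)/(((-5*4)*(5*(-5 - 3)))) = ((-2 + 98)/(-37 + 98))/(((-5*4)*(5*(-5 - 3)))) = (96/61)/((-100*(-8))) = ((1/61)*96)/((-20*(-40))) = (96/61)/800 = (96/61)*(1/800) = 3/1525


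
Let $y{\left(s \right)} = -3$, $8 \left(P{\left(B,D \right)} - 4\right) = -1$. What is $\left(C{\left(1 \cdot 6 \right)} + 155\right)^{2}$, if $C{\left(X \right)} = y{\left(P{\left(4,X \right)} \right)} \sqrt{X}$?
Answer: $24079 - 930 \sqrt{6} \approx 21801.0$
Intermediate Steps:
$P{\left(B,D \right)} = \frac{31}{8}$ ($P{\left(B,D \right)} = 4 + \frac{1}{8} \left(-1\right) = 4 - \frac{1}{8} = \frac{31}{8}$)
$C{\left(X \right)} = - 3 \sqrt{X}$
$\left(C{\left(1 \cdot 6 \right)} + 155\right)^{2} = \left(- 3 \sqrt{1 \cdot 6} + 155\right)^{2} = \left(- 3 \sqrt{6} + 155\right)^{2} = \left(155 - 3 \sqrt{6}\right)^{2}$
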